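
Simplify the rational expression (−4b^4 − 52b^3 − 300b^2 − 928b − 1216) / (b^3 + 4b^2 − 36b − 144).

(−4b^3 − 36b^2 − 156b − 304)/(b^2 − 36)

Repeated division with remainder:
  −4b^4 − 52b^3 − 300b^2 − 928b − 1216 = (−4b − 36)(b^3 + 4b^2 − 36b − 144) + (−300b^2 − 2800b − 6400)
  b^3 + 4b^2 − 36b − 144 = (−(1/300)b + 4/225)(−300b^2 − 2800b − 6400) + (−(68/9)b − 272/9)
  −300b^2 − 2800b − 6400 = ((675/17)b + 3600/17)(−(68/9)b − 272/9) + (0)
Last nonzero remainder: −(68/9)b − 272/9. Dividing through by −68/9 gives the monic gcd b + 4.
Cancel b + 4 from numerator and denominator to get the reduced form.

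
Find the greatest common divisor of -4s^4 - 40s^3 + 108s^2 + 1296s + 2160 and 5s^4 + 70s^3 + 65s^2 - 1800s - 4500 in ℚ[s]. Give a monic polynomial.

s^2 + 13s + 30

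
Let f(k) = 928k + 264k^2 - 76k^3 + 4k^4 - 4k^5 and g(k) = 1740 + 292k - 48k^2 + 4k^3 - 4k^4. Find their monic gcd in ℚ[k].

29 + k + k^2

By polynomial division,
  -4k^5 + 4k^4 - 76k^3 + 264k^2 + 928k = (k)(-4k^4 + 4k^3 - 48k^2 + 292k + 1740) + (-28k^3 - 28k^2 - 812k)
  -4k^4 + 4k^3 - 48k^2 + 292k + 1740 = ((1/7)k - 2/7)(-28k^3 - 28k^2 - 812k) + (60k^2 + 60k + 1740)
  -28k^3 - 28k^2 - 812k = (-(7/15)k)(60k^2 + 60k + 1740) + (0)
Last nonzero remainder: 60k^2 + 60k + 1740. Dividing through by 60 gives the monic gcd k^2 + k + 29.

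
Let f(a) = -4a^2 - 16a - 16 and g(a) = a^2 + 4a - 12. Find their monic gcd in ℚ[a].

1

Repeated division with remainder:
  -4a^2 - 16a - 16 = (-4)(a^2 + 4a - 12) + (-64)
  a^2 + 4a - 12 = (-(1/64)a^2 - (1/16)a + 3/16)(-64) + (0)
The last nonzero remainder is the constant -64, so the polynomials are coprime and gcd = 1.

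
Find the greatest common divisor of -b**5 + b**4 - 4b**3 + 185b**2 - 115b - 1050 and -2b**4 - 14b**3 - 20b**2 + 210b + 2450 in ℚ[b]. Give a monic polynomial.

b**3 + 10b - 175

Apply the Euclidean algorithm:
  -b**5 + b**4 - 4b**3 + 185b**2 - 115b - 1050 = ((1/2)b - 4)(-2b**4 - 14b**3 - 20b**2 + 210b + 2450) + (-50b**3 - 500b + 8750)
  -2b**4 - 14b**3 - 20b**2 + 210b + 2450 = ((1/25)b + 7/25)(-50b**3 - 500b + 8750) + (0)
Last nonzero remainder: -50b**3 - 500b + 8750. Dividing through by -50 gives the monic gcd b**3 + 10b - 175.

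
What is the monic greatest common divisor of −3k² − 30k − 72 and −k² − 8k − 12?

Repeated division with remainder:
  −3k² − 30k − 72 = (3)(−k² − 8k − 12) + (−6k − 36)
  −k² − 8k − 12 = ((1/6)k + 1/3)(−6k − 36) + (0)
Last nonzero remainder: −6k − 36. Dividing through by −6 gives the monic gcd k + 6.

k + 6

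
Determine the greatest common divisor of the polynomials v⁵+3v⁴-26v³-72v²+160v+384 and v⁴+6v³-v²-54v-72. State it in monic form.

Repeated division with remainder:
  v⁵+3v⁴-26v³-72v²+160v+384 = (v-3)(v⁴+6v³-v²-54v-72) + (-7v³-21v²+70v+168)
  v⁴+6v³-v²-54v-72 = (-(1/7)v-3/7)(-7v³-21v²+70v+168) + (0)
Last nonzero remainder: -7v³-21v²+70v+168. Dividing through by -7 gives the monic gcd v³+3v²-10v-24.

v³+3v²-10v-24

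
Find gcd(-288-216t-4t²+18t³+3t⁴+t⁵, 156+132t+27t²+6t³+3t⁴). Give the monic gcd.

Repeated division with remainder:
  t⁵+3t⁴+18t³-4t²-216t-288 = ((1/3)t+1/3)(3t⁴+6t³+27t²+132t+156) + (7t³-57t²-312t-340)
  3t⁴+6t³+27t²+132t+156 = ((3/7)t+213/49)(7t³-57t²-312t-340) + ((20016/49)t²+(80064/49)t+80064/49)
  7t³-57t²-312t-340 = ((343/20016)t-4165/20016)((20016/49)t²+(80064/49)t+80064/49) + (0)
Last nonzero remainder: (20016/49)t²+(80064/49)t+80064/49. Dividing through by 20016/49 gives the monic gcd t²+4t+4.

4+4t+t²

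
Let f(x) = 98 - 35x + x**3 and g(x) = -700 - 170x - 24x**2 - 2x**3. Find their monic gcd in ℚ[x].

7 + x

By polynomial division,
  x**3 - 35x + 98 = (-1/2)(-2x**3 - 24x**2 - 170x - 700) + (-12x**2 - 120x - 252)
  -2x**3 - 24x**2 - 170x - 700 = ((1/6)x + 1/3)(-12x**2 - 120x - 252) + (-88x - 616)
  -12x**2 - 120x - 252 = ((3/22)x + 9/22)(-88x - 616) + (0)
Last nonzero remainder: -88x - 616. Dividing through by -88 gives the monic gcd x + 7.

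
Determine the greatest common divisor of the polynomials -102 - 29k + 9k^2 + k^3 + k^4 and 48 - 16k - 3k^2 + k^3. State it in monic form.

-3 + k

By polynomial division,
  k^4 + k^3 + 9k^2 - 29k - 102 = (k + 4)(k^3 - 3k^2 - 16k + 48) + (37k^2 - 13k - 294)
  k^3 - 3k^2 - 16k + 48 = ((1/37)k - 98/1369)(37k^2 - 13k - 294) + (-(12300/1369)k + 36900/1369)
  37k^2 - 13k - 294 = (-(50653/12300)k - 67081/6150)(-(12300/1369)k + 36900/1369) + (0)
Last nonzero remainder: -(12300/1369)k + 36900/1369. Dividing through by -12300/1369 gives the monic gcd k - 3.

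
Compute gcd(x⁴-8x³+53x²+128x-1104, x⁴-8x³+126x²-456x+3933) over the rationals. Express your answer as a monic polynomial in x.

x²-8x+69

Euclidean algorithm in ℚ[x]:
  x⁴-8x³+53x²+128x-1104 = (x⁴-8x³+126x²-456x+3933) + (-73x²+584x-5037)
  x⁴-8x³+126x²-456x+3933 = (-(1/73)x²-57/73)(-73x²+584x-5037) + (0)
Last nonzero remainder: -73x²+584x-5037. Dividing through by -73 gives the monic gcd x²-8x+69.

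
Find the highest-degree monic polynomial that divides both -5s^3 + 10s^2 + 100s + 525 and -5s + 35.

Apply the Euclidean algorithm:
  -5s^3 + 10s^2 + 100s + 525 = (s^2 + 5s + 15)(-5s + 35) + (0)
Last nonzero remainder: -5s + 35. Dividing through by -5 gives the monic gcd s - 7.

s - 7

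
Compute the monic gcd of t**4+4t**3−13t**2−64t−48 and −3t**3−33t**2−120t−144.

t**2+7t+12

By polynomial division,
  t**4+4t**3−13t**2−64t−48 = (−(1/3)t+7/3)(−3t**3−33t**2−120t−144) + (24t**2+168t+288)
  −3t**3−33t**2−120t−144 = (−(1/8)t−1/2)(24t**2+168t+288) + (0)
Last nonzero remainder: 24t**2+168t+288. Dividing through by 24 gives the monic gcd t**2+7t+12.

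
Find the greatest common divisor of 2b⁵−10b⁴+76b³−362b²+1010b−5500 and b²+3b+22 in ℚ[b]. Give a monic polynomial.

By polynomial division,
  2b⁵−10b⁴+76b³−362b²+1010b−5500 = (2b³−16b²+80b−250)(b²+3b+22) + (0)
The last nonzero remainder b²+3b+22 is already monic.

b²+3b+22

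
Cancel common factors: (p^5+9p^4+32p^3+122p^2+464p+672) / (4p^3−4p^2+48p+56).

(p^3+11p^2+40p+48)/(4p+4)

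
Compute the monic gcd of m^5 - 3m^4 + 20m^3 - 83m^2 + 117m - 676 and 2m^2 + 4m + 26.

m^2 + 2m + 13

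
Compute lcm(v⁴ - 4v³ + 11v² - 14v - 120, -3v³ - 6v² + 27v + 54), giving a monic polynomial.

v⁶ - 4v⁵ + 2v⁴ + 22v³ - 219v² + 126v + 1080

Euclidean algorithm in ℚ[v]:
  v⁴ - 4v³ + 11v² - 14v - 120 = (-(1/3)v + 2)(-3v³ - 6v² + 27v + 54) + (32v² - 50v - 228)
  -3v³ - 6v² + 27v + 54 = (-(3/32)v - 171/512)(32v² - 50v - 228) + (-(2835/256)v - 2835/128)
  32v² - 50v - 228 = (-(8192/2835)v + 9728/945)(-(2835/256)v - 2835/128) + (0)
Last nonzero remainder: -(2835/256)v - 2835/128. Dividing through by -2835/256 gives the monic gcd v + 2.
Then lcm(f, g) = f·g / gcd(f, g); expanding and making the result monic gives the answer.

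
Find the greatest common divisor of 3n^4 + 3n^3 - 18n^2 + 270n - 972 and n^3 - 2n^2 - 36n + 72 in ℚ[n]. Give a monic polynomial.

Apply the Euclidean algorithm:
  3n^4 + 3n^3 - 18n^2 + 270n - 972 = (3n + 9)(n^3 - 2n^2 - 36n + 72) + (108n^2 + 378n - 1620)
  n^3 - 2n^2 - 36n + 72 = ((1/108)n - 11/216)(108n^2 + 378n - 1620) + (-(7/4)n - 21/2)
  108n^2 + 378n - 1620 = (-(432/7)n + 1080/7)(-(7/4)n - 21/2) + (0)
Last nonzero remainder: -(7/4)n - 21/2. Dividing through by -7/4 gives the monic gcd n + 6.

n + 6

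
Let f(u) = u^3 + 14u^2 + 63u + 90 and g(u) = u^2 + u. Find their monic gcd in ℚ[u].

1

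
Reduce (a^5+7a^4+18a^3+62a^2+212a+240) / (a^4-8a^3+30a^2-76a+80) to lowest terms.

By polynomial division,
  a^5+7a^4+18a^3+62a^2+212a+240 = (a+15)(a^4-8a^3+30a^2-76a+80) + (108a^3-312a^2+1272a-960)
  a^4-8a^3+30a^2-76a+80 = ((1/108)a-23/486)(108a^3-312a^2+1272a-960) + ((280/81)a^2-(560/81)a+2800/81)
  108a^3-312a^2+1272a-960 = ((2187/70)a-972/35)((280/81)a^2-(560/81)a+2800/81) + (0)
Last nonzero remainder: (280/81)a^2-(560/81)a+2800/81. Dividing through by 280/81 gives the monic gcd a^2-2a+10.
Cancel a^2-2a+10 from numerator and denominator to get the reduced form.

(a^3+9a^2+26a+24)/(a^2-6a+8)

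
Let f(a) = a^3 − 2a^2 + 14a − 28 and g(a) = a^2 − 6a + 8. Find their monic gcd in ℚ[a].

a − 2

Repeated division with remainder:
  a^3 − 2a^2 + 14a − 28 = (a + 4)(a^2 − 6a + 8) + (30a − 60)
  a^2 − 6a + 8 = ((1/30)a − 2/15)(30a − 60) + (0)
Last nonzero remainder: 30a − 60. Dividing through by 30 gives the monic gcd a − 2.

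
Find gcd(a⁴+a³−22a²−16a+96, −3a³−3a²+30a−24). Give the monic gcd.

a²+2a−8

Repeated division with remainder:
  a⁴+a³−22a²−16a+96 = (−(1/3)a)(−3a³−3a²+30a−24) + (−12a²−24a+96)
  −3a³−3a²+30a−24 = ((1/4)a−1/4)(−12a²−24a+96) + (0)
Last nonzero remainder: −12a²−24a+96. Dividing through by −12 gives the monic gcd a²+2a−8.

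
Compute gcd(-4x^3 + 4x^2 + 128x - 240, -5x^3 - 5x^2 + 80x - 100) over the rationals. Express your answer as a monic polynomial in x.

Repeated division with remainder:
  -4x^3 + 4x^2 + 128x - 240 = (4/5)(-5x^3 - 5x^2 + 80x - 100) + (8x^2 + 64x - 160)
  -5x^3 - 5x^2 + 80x - 100 = (-(5/8)x + 35/8)(8x^2 + 64x - 160) + (-300x + 600)
  8x^2 + 64x - 160 = (-(2/75)x - 4/15)(-300x + 600) + (0)
Last nonzero remainder: -300x + 600. Dividing through by -300 gives the monic gcd x - 2.

x - 2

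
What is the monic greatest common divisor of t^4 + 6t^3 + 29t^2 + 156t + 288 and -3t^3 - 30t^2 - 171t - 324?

t + 3

Apply the Euclidean algorithm:
  t^4 + 6t^3 + 29t^2 + 156t + 288 = (-(1/3)t + 4/3)(-3t^3 - 30t^2 - 171t - 324) + (12t^2 + 276t + 720)
  -3t^3 - 30t^2 - 171t - 324 = (-(1/4)t + 13/4)(12t^2 + 276t + 720) + (-888t - 2664)
  12t^2 + 276t + 720 = (-(1/74)t - 10/37)(-888t - 2664) + (0)
Last nonzero remainder: -888t - 2664. Dividing through by -888 gives the monic gcd t + 3.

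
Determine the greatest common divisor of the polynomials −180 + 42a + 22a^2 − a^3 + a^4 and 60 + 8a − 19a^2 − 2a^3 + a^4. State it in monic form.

By polynomial division,
  a^4 − a^3 + 22a^2 + 42a − 180 = (a^4 − 2a^3 − 19a^2 + 8a + 60) + (a^3 + 41a^2 + 34a − 240)
  a^4 − 2a^3 − 19a^2 + 8a + 60 = (a − 43)(a^3 + 41a^2 + 34a − 240) + (1710a^2 + 1710a − 10260)
  a^3 + 41a^2 + 34a − 240 = ((1/1710)a + 4/171)(1710a^2 + 1710a − 10260) + (0)
Last nonzero remainder: 1710a^2 + 1710a − 10260. Dividing through by 1710 gives the monic gcd a^2 + a − 6.

−6 + a + a^2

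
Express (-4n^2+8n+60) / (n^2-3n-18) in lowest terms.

(-4n+20)/(n-6)

By polynomial division,
  -4n^2+8n+60 = (-4)(n^2-3n-18) + (-4n-12)
  n^2-3n-18 = (-(1/4)n+3/2)(-4n-12) + (0)
Last nonzero remainder: -4n-12. Dividing through by -4 gives the monic gcd n+3.
Cancel n+3 from numerator and denominator to get the reduced form.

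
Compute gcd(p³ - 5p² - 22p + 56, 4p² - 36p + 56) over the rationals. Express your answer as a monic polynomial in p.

p² - 9p + 14

Repeated division with remainder:
  p³ - 5p² - 22p + 56 = ((1/4)p + 1)(4p² - 36p + 56) + (0)
Last nonzero remainder: 4p² - 36p + 56. Dividing through by 4 gives the monic gcd p² - 9p + 14.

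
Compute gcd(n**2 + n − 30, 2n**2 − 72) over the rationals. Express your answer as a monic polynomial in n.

n + 6

By polynomial division,
  n**2 + n − 30 = (1/2)(2n**2 − 72) + (n + 6)
  2n**2 − 72 = (2n − 12)(n + 6) + (0)
The last nonzero remainder n + 6 is already monic.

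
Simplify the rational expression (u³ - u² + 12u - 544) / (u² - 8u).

Euclidean algorithm in ℚ[u]:
  u³ - u² + 12u - 544 = (u + 7)(u² - 8u) + (68u - 544)
  u² - 8u = ((1/68)u)(68u - 544) + (0)
Last nonzero remainder: 68u - 544. Dividing through by 68 gives the monic gcd u - 8.
Cancel u - 8 from numerator and denominator to get the reduced form.

(u² + 7u + 68)/(u)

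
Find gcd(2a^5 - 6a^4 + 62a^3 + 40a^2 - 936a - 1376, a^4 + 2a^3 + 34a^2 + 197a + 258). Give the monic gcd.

Repeated division with remainder:
  2a^5 - 6a^4 + 62a^3 + 40a^2 - 936a - 1376 = (2a - 10)(a^4 + 2a^3 + 34a^2 + 197a + 258) + (14a^3 - 14a^2 + 518a + 1204)
  a^4 + 2a^3 + 34a^2 + 197a + 258 = ((1/14)a + 3/14)(14a^3 - 14a^2 + 518a + 1204) + (0)
Last nonzero remainder: 14a^3 - 14a^2 + 518a + 1204. Dividing through by 14 gives the monic gcd a^3 - a^2 + 37a + 86.

a^3 - a^2 + 37a + 86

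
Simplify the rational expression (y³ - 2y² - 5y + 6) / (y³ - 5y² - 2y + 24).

By polynomial division,
  y³ - 2y² - 5y + 6 = (y³ - 5y² - 2y + 24) + (3y² - 3y - 18)
  y³ - 5y² - 2y + 24 = ((1/3)y - 4/3)(3y² - 3y - 18) + (0)
Last nonzero remainder: 3y² - 3y - 18. Dividing through by 3 gives the monic gcd y² - y - 6.
Cancel y² - y - 6 from numerator and denominator to get the reduced form.

(y - 1)/(y - 4)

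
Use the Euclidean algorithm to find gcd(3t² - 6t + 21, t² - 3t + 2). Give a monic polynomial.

1

Apply the Euclidean algorithm:
  3t² - 6t + 21 = (3)(t² - 3t + 2) + (3t + 15)
  t² - 3t + 2 = ((1/3)t - 8/3)(3t + 15) + (42)
  3t + 15 = ((1/14)t + 5/14)(42) + (0)
The last nonzero remainder is the constant 42, so the polynomials are coprime and gcd = 1.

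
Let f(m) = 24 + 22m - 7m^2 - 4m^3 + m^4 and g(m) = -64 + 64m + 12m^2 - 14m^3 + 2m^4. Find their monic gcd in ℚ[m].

-8 - 2m + m^2

Repeated division with remainder:
  m^4 - 4m^3 - 7m^2 + 22m + 24 = (1/2)(2m^4 - 14m^3 + 12m^2 + 64m - 64) + (3m^3 - 13m^2 - 10m + 56)
  2m^4 - 14m^3 + 12m^2 + 64m - 64 = ((2/3)m - 16/9)(3m^3 - 13m^2 - 10m + 56) + (-(40/9)m^2 + (80/9)m + 320/9)
  3m^3 - 13m^2 - 10m + 56 = (-(27/40)m + 63/40)(-(40/9)m^2 + (80/9)m + 320/9) + (0)
Last nonzero remainder: -(40/9)m^2 + (80/9)m + 320/9. Dividing through by -40/9 gives the monic gcd m^2 - 2m - 8.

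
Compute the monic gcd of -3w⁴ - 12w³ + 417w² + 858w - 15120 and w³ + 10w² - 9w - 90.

Apply the Euclidean algorithm:
  -3w⁴ - 12w³ + 417w² + 858w - 15120 = (-3w + 18)(w³ + 10w² - 9w - 90) + (210w² + 750w - 13500)
  w³ + 10w² - 9w - 90 = ((1/210)w + 3/98)(210w² + 750w - 13500) + ((1584/49)w + 15840/49)
  210w² + 750w - 13500 = ((1715/264)w - 3675/88)((1584/49)w + 15840/49) + (0)
Last nonzero remainder: (1584/49)w + 15840/49. Dividing through by 1584/49 gives the monic gcd w + 10.

w + 10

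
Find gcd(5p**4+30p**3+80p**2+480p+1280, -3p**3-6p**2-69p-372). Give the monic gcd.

Repeated division with remainder:
  5p**4+30p**3+80p**2+480p+1280 = (-(5/3)p-20/3)(-3p**3-6p**2-69p-372) + (-75p**2-600p-1200)
  -3p**3-6p**2-69p-372 = ((1/25)p-6/25)(-75p**2-600p-1200) + (-165p-660)
  -75p**2-600p-1200 = ((5/11)p+20/11)(-165p-660) + (0)
Last nonzero remainder: -165p-660. Dividing through by -165 gives the monic gcd p+4.

p+4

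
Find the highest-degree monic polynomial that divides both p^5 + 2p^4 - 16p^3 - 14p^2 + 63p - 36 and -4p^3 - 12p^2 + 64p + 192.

p^2 + 7p + 12

By polynomial division,
  p^5 + 2p^4 - 16p^3 - 14p^2 + 63p - 36 = (-(1/4)p^2 + (1/4)p - 3/4)(-4p^3 - 12p^2 + 64p + 192) + (9p^2 + 63p + 108)
  -4p^3 - 12p^2 + 64p + 192 = (-(4/9)p + 16/9)(9p^2 + 63p + 108) + (0)
Last nonzero remainder: 9p^2 + 63p + 108. Dividing through by 9 gives the monic gcd p^2 + 7p + 12.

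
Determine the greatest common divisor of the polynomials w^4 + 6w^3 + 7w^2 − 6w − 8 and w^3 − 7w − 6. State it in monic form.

Apply the Euclidean algorithm:
  w^4 + 6w^3 + 7w^2 − 6w − 8 = (w + 6)(w^3 − 7w − 6) + (14w^2 + 42w + 28)
  w^3 − 7w − 6 = ((1/14)w − 3/14)(14w^2 + 42w + 28) + (0)
Last nonzero remainder: 14w^2 + 42w + 28. Dividing through by 14 gives the monic gcd w^2 + 3w + 2.

w^2 + 3w + 2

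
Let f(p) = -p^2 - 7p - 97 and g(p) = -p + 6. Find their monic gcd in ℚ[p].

1

Apply the Euclidean algorithm:
  -p^2 - 7p - 97 = (p + 13)(-p + 6) + (-175)
  -p + 6 = ((1/175)p - 6/175)(-175) + (0)
The last nonzero remainder is the constant -175, so the polynomials are coprime and gcd = 1.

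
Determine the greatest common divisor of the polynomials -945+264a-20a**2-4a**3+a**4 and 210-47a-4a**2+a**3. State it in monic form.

-35+2a+a**2

Euclidean algorithm in ℚ[a]:
  a**4-4a**3-20a**2+264a-945 = (a)(a**3-4a**2-47a+210) + (27a**2+54a-945)
  a**3-4a**2-47a+210 = ((1/27)a-2/9)(27a**2+54a-945) + (0)
Last nonzero remainder: 27a**2+54a-945. Dividing through by 27 gives the monic gcd a**2+2a-35.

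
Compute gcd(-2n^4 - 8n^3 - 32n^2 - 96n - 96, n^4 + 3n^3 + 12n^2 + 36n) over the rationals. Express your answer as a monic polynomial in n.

n^2 + 12

Apply the Euclidean algorithm:
  -2n^4 - 8n^3 - 32n^2 - 96n - 96 = (-2)(n^4 + 3n^3 + 12n^2 + 36n) + (-2n^3 - 8n^2 - 24n - 96)
  n^4 + 3n^3 + 12n^2 + 36n = (-(1/2)n + 1/2)(-2n^3 - 8n^2 - 24n - 96) + (4n^2 + 48)
  -2n^3 - 8n^2 - 24n - 96 = (-(1/2)n - 2)(4n^2 + 48) + (0)
Last nonzero remainder: 4n^2 + 48. Dividing through by 4 gives the monic gcd n^2 + 12.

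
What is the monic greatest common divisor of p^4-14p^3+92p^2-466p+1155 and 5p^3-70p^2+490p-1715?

p-7

Apply the Euclidean algorithm:
  p^4-14p^3+92p^2-466p+1155 = ((1/5)p)(5p^3-70p^2+490p-1715) + (-6p^2-123p+1155)
  5p^3-70p^2+490p-1715 = (-(5/6)p+115/4)(-6p^2-123p+1155) + ((19955/4)p-139685/4)
  -6p^2-123p+1155 = (-(24/19955)p-132/3991)((19955/4)p-139685/4) + (0)
Last nonzero remainder: (19955/4)p-139685/4. Dividing through by 19955/4 gives the monic gcd p-7.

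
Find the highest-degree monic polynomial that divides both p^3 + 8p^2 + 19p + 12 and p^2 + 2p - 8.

p + 4

Apply the Euclidean algorithm:
  p^3 + 8p^2 + 19p + 12 = (p + 6)(p^2 + 2p - 8) + (15p + 60)
  p^2 + 2p - 8 = ((1/15)p - 2/15)(15p + 60) + (0)
Last nonzero remainder: 15p + 60. Dividing through by 15 gives the monic gcd p + 4.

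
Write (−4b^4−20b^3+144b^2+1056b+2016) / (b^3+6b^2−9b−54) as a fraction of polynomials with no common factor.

(−4b^3+4b^2+120b+336)/(b^2−9)

Repeated division with remainder:
  −4b^4−20b^3+144b^2+1056b+2016 = (−4b+4)(b^3+6b^2−9b−54) + (84b^2+876b+2232)
  b^3+6b^2−9b−54 = ((1/84)b−31/588)(84b^2+876b+2232) + ((520/49)b+3120/49)
  84b^2+876b+2232 = ((1029/130)b+4557/130)((520/49)b+3120/49) + (0)
Last nonzero remainder: (520/49)b+3120/49. Dividing through by 520/49 gives the monic gcd b+6.
Cancel b+6 from numerator and denominator to get the reduced form.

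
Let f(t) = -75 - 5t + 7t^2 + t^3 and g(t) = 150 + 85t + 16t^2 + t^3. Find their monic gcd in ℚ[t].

25 + 10t + t^2

By polynomial division,
  t^3 + 7t^2 - 5t - 75 = (t^3 + 16t^2 + 85t + 150) + (-9t^2 - 90t - 225)
  t^3 + 16t^2 + 85t + 150 = (-(1/9)t - 2/3)(-9t^2 - 90t - 225) + (0)
Last nonzero remainder: -9t^2 - 90t - 225. Dividing through by -9 gives the monic gcd t^2 + 10t + 25.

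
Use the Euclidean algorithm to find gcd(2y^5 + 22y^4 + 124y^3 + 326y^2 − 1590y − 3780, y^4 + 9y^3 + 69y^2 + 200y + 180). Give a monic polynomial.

By polynomial division,
  2y^5 + 22y^4 + 124y^3 + 326y^2 − 1590y − 3780 = (2y + 4)(y^4 + 9y^3 + 69y^2 + 200y + 180) + (−50y^3 − 350y^2 − 2750y − 4500)
  y^4 + 9y^3 + 69y^2 + 200y + 180 = (−(1/50)y − 1/25)(−50y^3 − 350y^2 − 2750y − 4500) + (0)
Last nonzero remainder: −50y^3 − 350y^2 − 2750y − 4500. Dividing through by −50 gives the monic gcd y^3 + 7y^2 + 55y + 90.

y^3 + 7y^2 + 55y + 90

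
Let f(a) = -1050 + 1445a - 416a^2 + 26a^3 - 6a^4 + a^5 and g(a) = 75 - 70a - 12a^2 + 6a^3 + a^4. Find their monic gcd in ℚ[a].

3 - 4a + a^2

Repeated division with remainder:
  a^5 - 6a^4 + 26a^3 - 416a^2 + 1445a - 1050 = (a - 12)(a^4 + 6a^3 - 12a^2 - 70a + 75) + (110a^3 - 490a^2 + 530a - 150)
  a^4 + 6a^3 - 12a^2 - 70a + 75 = ((1/110)a + 23/242)(110a^3 - 490a^2 + 530a - 150) + ((3600/121)a^2 - (14400/121)a + 10800/121)
  110a^3 - 490a^2 + 530a - 150 = ((1331/360)a - 121/72)((3600/121)a^2 - (14400/121)a + 10800/121) + (0)
Last nonzero remainder: (3600/121)a^2 - (14400/121)a + 10800/121. Dividing through by 3600/121 gives the monic gcd a^2 - 4a + 3.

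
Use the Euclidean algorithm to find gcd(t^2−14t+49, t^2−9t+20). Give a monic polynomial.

1

By polynomial division,
  t^2−14t+49 = (t^2−9t+20) + (−5t+29)
  t^2−9t+20 = (−(1/5)t+16/25)(−5t+29) + (36/25)
  −5t+29 = (−(125/36)t+725/36)(36/25) + (0)
The last nonzero remainder is the constant 36/25, so the polynomials are coprime and gcd = 1.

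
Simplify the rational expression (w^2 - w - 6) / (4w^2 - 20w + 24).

(w + 2)/(4w - 8)

Euclidean algorithm in ℚ[w]:
  w^2 - w - 6 = (1/4)(4w^2 - 20w + 24) + (4w - 12)
  4w^2 - 20w + 24 = (w - 2)(4w - 12) + (0)
Last nonzero remainder: 4w - 12. Dividing through by 4 gives the monic gcd w - 3.
Cancel w - 3 from numerator and denominator to get the reduced form.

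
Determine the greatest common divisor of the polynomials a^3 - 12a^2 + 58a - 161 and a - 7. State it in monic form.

Euclidean algorithm in ℚ[a]:
  a^3 - 12a^2 + 58a - 161 = (a^2 - 5a + 23)(a - 7) + (0)
The last nonzero remainder a - 7 is already monic.

a - 7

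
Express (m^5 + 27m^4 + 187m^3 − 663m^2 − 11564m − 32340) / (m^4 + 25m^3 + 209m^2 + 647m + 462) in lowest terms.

(m^2 + 3m − 70)/(m + 1)

Repeated division with remainder:
  m^5 + 27m^4 + 187m^3 − 663m^2 − 11564m − 32340 = (m + 2)(m^4 + 25m^3 + 209m^2 + 647m + 462) + (−72m^3 − 1728m^2 − 13320m − 33264)
  m^4 + 25m^3 + 209m^2 + 647m + 462 = (−(1/72)m − 1/72)(−72m^3 − 1728m^2 − 13320m − 33264) + (0)
Last nonzero remainder: −72m^3 − 1728m^2 − 13320m − 33264. Dividing through by −72 gives the monic gcd m^3 + 24m^2 + 185m + 462.
Cancel m^3 + 24m^2 + 185m + 462 from numerator and denominator to get the reduced form.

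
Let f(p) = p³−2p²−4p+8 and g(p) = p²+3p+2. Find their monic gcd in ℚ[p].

p+2

Apply the Euclidean algorithm:
  p³−2p²−4p+8 = (p−5)(p²+3p+2) + (9p+18)
  p²+3p+2 = ((1/9)p+1/9)(9p+18) + (0)
Last nonzero remainder: 9p+18. Dividing through by 9 gives the monic gcd p+2.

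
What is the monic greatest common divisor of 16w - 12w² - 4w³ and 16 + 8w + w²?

By polynomial division,
  -4w³ - 12w² + 16w = (-4w + 20)(w² + 8w + 16) + (-80w - 320)
  w² + 8w + 16 = (-(1/80)w - 1/20)(-80w - 320) + (0)
Last nonzero remainder: -80w - 320. Dividing through by -80 gives the monic gcd w + 4.

4 + w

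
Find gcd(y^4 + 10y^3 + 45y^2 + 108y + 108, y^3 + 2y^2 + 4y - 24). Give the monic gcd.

Apply the Euclidean algorithm:
  y^4 + 10y^3 + 45y^2 + 108y + 108 = (y + 8)(y^3 + 2y^2 + 4y - 24) + (25y^2 + 100y + 300)
  y^3 + 2y^2 + 4y - 24 = ((1/25)y - 2/25)(25y^2 + 100y + 300) + (0)
Last nonzero remainder: 25y^2 + 100y + 300. Dividing through by 25 gives the monic gcd y^2 + 4y + 12.

y^2 + 4y + 12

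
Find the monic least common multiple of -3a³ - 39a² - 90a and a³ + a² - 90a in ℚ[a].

a⁴ + 4a³ - 87a² - 270a

By polynomial division,
  -3a³ - 39a² - 90a = (-3)(a³ + a² - 90a) + (-36a² - 360a)
  a³ + a² - 90a = (-(1/36)a + 1/4)(-36a² - 360a) + (0)
Last nonzero remainder: -36a² - 360a. Dividing through by -36 gives the monic gcd a² + 10a.
Then lcm(f, g) = f·g / gcd(f, g); expanding and making the result monic gives the answer.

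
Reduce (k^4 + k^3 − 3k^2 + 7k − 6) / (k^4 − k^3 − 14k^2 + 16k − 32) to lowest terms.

(k^2 + 2k − 3)/(k^2 − 16)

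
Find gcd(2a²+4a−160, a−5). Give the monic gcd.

1

Repeated division with remainder:
  2a²+4a−160 = (2a+14)(a−5) + (−90)
  a−5 = (−(1/90)a+1/18)(−90) + (0)
The last nonzero remainder is the constant −90, so the polynomials are coprime and gcd = 1.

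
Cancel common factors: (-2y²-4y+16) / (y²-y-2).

By polynomial division,
  -2y²-4y+16 = (-2)(y²-y-2) + (-6y+12)
  y²-y-2 = (-(1/6)y-1/6)(-6y+12) + (0)
Last nonzero remainder: -6y+12. Dividing through by -6 gives the monic gcd y-2.
Cancel y-2 from numerator and denominator to get the reduced form.

(-2y-8)/(y+1)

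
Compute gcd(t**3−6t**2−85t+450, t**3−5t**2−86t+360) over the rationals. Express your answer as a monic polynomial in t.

t**2−t−90

Euclidean algorithm in ℚ[t]:
  t**3−6t**2−85t+450 = (t**3−5t**2−86t+360) + (−t**2+t+90)
  t**3−5t**2−86t+360 = (−t+4)(−t**2+t+90) + (0)
Last nonzero remainder: −t**2+t+90. Dividing through by −1 gives the monic gcd t**2−t−90.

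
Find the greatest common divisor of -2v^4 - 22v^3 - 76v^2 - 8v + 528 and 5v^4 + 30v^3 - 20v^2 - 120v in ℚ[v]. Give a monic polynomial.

v^2 + 4v - 12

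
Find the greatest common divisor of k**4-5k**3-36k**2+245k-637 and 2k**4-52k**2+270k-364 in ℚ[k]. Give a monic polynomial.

k**3+2k**2-22k+91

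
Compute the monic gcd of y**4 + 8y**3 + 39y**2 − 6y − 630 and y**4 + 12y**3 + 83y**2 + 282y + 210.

By polynomial division,
  y**4 + 8y**3 + 39y**2 − 6y − 630 = (y**4 + 12y**3 + 83y**2 + 282y + 210) + (−4y**3 − 44y**2 − 288y − 840)
  y**4 + 12y**3 + 83y**2 + 282y + 210 = (−(1/4)y − 1/4)(−4y**3 − 44y**2 − 288y − 840) + (0)
Last nonzero remainder: −4y**3 − 44y**2 − 288y − 840. Dividing through by −4 gives the monic gcd y**3 + 11y**2 + 72y + 210.

y**3 + 11y**2 + 72y + 210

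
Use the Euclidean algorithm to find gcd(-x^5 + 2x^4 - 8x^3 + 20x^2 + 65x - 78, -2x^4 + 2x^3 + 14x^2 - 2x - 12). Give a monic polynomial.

Apply the Euclidean algorithm:
  -x^5 + 2x^4 - 8x^3 + 20x^2 + 65x - 78 = ((1/2)x - 1/2)(-2x^4 + 2x^3 + 14x^2 - 2x - 12) + (-14x^3 + 28x^2 + 70x - 84)
  -2x^4 + 2x^3 + 14x^2 - 2x - 12 = ((1/7)x + 1/7)(-14x^3 + 28x^2 + 70x - 84) + (0)
Last nonzero remainder: -14x^3 + 28x^2 + 70x - 84. Dividing through by -14 gives the monic gcd x^3 - 2x^2 - 5x + 6.

x^3 - 2x^2 - 5x + 6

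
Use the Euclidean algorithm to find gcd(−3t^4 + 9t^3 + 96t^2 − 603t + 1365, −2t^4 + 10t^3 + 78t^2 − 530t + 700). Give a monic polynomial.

By polynomial division,
  −3t^4 + 9t^3 + 96t^2 − 603t + 1365 = (3/2)(−2t^4 + 10t^3 + 78t^2 − 530t + 700) + (−6t^3 − 21t^2 + 192t + 315)
  −2t^4 + 10t^3 + 78t^2 − 530t + 700 = ((1/3)t − 17/6)(−6t^3 − 21t^2 + 192t + 315) + (−(91/2)t^2 − 91t + 3185/2)
  −6t^3 − 21t^2 + 192t + 315 = ((12/91)t + 18/91)(−(91/2)t^2 − 91t + 3185/2) + (0)
Last nonzero remainder: −(91/2)t^2 − 91t + 3185/2. Dividing through by −91/2 gives the monic gcd t^2 + 2t − 35.

t^2 + 2t − 35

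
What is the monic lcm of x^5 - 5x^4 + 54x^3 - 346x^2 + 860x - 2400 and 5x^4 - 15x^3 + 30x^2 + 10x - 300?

Apply the Euclidean algorithm:
  x^5 - 5x^4 + 54x^3 - 346x^2 + 860x - 2400 = ((1/5)x - 2/5)(5x^4 - 15x^3 + 30x^2 + 10x - 300) + (42x^3 - 336x^2 + 924x - 2520)
  5x^4 - 15x^3 + 30x^2 + 10x - 300 = ((5/42)x + 25/42)(42x^3 - 336x^2 + 924x - 2520) + (120x^2 - 240x + 1200)
  42x^3 - 336x^2 + 924x - 2520 = ((7/20)x - 21/10)(120x^2 - 240x + 1200) + (0)
Last nonzero remainder: 120x^2 - 240x + 1200. Dividing through by 120 gives the monic gcd x^2 - 2x + 10.
Then lcm(f, g) = f·g / gcd(f, g); expanding and making the result monic gives the answer.

x^7 - 6x^6 + 53x^5 - 370x^4 + 882x^3 - 1184x^2 - 2760x + 14400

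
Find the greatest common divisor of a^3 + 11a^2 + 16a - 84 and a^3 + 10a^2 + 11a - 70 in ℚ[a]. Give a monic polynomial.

Apply the Euclidean algorithm:
  a^3 + 11a^2 + 16a - 84 = (a^3 + 10a^2 + 11a - 70) + (a^2 + 5a - 14)
  a^3 + 10a^2 + 11a - 70 = (a + 5)(a^2 + 5a - 14) + (0)
The last nonzero remainder a^2 + 5a - 14 is already monic.

a^2 + 5a - 14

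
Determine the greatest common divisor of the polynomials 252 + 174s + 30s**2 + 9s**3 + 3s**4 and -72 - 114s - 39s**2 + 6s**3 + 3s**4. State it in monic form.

6 + 5s + s**2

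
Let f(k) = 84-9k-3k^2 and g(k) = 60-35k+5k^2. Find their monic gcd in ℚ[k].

Apply the Euclidean algorithm:
  -3k^2-9k+84 = (-3/5)(5k^2-35k+60) + (-30k+120)
  5k^2-35k+60 = (-(1/6)k+1/2)(-30k+120) + (0)
Last nonzero remainder: -30k+120. Dividing through by -30 gives the monic gcd k-4.

-4+k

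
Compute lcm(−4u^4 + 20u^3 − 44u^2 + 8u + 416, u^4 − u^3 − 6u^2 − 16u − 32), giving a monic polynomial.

Apply the Euclidean algorithm:
  −4u^4 + 20u^3 − 44u^2 + 8u + 416 = (−4)(u^4 − u^3 − 6u^2 − 16u − 32) + (16u^3 − 68u^2 − 56u + 288)
  u^4 − u^3 − 6u^2 − 16u − 32 = ((1/16)u + 13/64)(16u^3 − 68u^2 − 56u + 288) + ((181/16)u^2 − (181/8)u − 181/2)
  16u^3 − 68u^2 − 56u + 288 = ((256/181)u − 576/181)((181/16)u^2 − (181/8)u − 181/2) + (0)
Last nonzero remainder: (181/16)u^2 − (181/8)u − 181/2. Dividing through by 181/16 gives the monic gcd u^2 − 2u − 8.
Then lcm(f, g) = f·g / gcd(f, g); expanding and making the result monic gives the answer.

u^6 − 4u^5 + 10u^4 − 11u^3 − 62u^2 − 112u − 416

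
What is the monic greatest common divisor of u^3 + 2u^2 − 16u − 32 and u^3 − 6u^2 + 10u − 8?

u − 4

By polynomial division,
  u^3 + 2u^2 − 16u − 32 = (u^3 − 6u^2 + 10u − 8) + (8u^2 − 26u − 24)
  u^3 − 6u^2 + 10u − 8 = ((1/8)u − 11/32)(8u^2 − 26u − 24) + ((65/16)u − 65/4)
  8u^2 − 26u − 24 = ((128/65)u + 96/65)((65/16)u − 65/4) + (0)
Last nonzero remainder: (65/16)u − 65/4. Dividing through by 65/16 gives the monic gcd u − 4.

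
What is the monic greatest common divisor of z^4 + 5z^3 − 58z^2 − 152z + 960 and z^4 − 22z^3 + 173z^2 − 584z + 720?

z^2 − 9z + 20

By polynomial division,
  z^4 + 5z^3 − 58z^2 − 152z + 960 = (z^4 − 22z^3 + 173z^2 − 584z + 720) + (27z^3 − 231z^2 + 432z + 240)
  z^4 − 22z^3 + 173z^2 − 584z + 720 = ((1/27)z − 121/243)(27z^3 − 231z^2 + 432z + 240) + ((3400/81)z^2 − (3400/9)z + 68000/81)
  27z^3 − 231z^2 + 432z + 240 = ((2187/3400)z + 243/850)((3400/81)z^2 − (3400/9)z + 68000/81) + (0)
Last nonzero remainder: (3400/81)z^2 − (3400/9)z + 68000/81. Dividing through by 3400/81 gives the monic gcd z^2 − 9z + 20.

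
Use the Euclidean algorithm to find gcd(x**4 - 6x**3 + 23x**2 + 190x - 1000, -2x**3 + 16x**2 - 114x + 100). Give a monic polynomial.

Euclidean algorithm in ℚ[x]:
  x**4 - 6x**3 + 23x**2 + 190x - 1000 = (-(1/2)x - 1)(-2x**3 + 16x**2 - 114x + 100) + (-18x**2 + 126x - 900)
  -2x**3 + 16x**2 - 114x + 100 = ((1/9)x - 1/9)(-18x**2 + 126x - 900) + (0)
Last nonzero remainder: -18x**2 + 126x - 900. Dividing through by -18 gives the monic gcd x**2 - 7x + 50.

x**2 - 7x + 50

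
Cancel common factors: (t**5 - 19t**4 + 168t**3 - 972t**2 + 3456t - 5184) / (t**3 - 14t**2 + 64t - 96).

(t**3 - 9t**2 + 54t - 216)/(t - 4)

Euclidean algorithm in ℚ[t]:
  t**5 - 19t**4 + 168t**3 - 972t**2 + 3456t - 5184 = (t**2 - 5t + 34)(t**3 - 14t**2 + 64t - 96) + (-80t**2 + 800t - 1920)
  t**3 - 14t**2 + 64t - 96 = (-(1/80)t + 1/20)(-80t**2 + 800t - 1920) + (0)
Last nonzero remainder: -80t**2 + 800t - 1920. Dividing through by -80 gives the monic gcd t**2 - 10t + 24.
Cancel t**2 - 10t + 24 from numerator and denominator to get the reduced form.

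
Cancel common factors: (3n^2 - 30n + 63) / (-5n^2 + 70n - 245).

By polynomial division,
  3n^2 - 30n + 63 = (-3/5)(-5n^2 + 70n - 245) + (12n - 84)
  -5n^2 + 70n - 245 = (-(5/12)n + 35/12)(12n - 84) + (0)
Last nonzero remainder: 12n - 84. Dividing through by 12 gives the monic gcd n - 7.
Cancel n - 7 from numerator and denominator to get the reduced form.

(-3n + 9)/(5n - 35)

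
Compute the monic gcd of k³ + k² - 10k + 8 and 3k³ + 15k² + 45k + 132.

k + 4

By polynomial division,
  k³ + k² - 10k + 8 = (1/3)(3k³ + 15k² + 45k + 132) + (-4k² - 25k - 36)
  3k³ + 15k² + 45k + 132 = (-(3/4)k + 15/16)(-4k² - 25k - 36) + ((663/16)k + 663/4)
  -4k² - 25k - 36 = (-(64/663)k - 48/221)((663/16)k + 663/4) + (0)
Last nonzero remainder: (663/16)k + 663/4. Dividing through by 663/16 gives the monic gcd k + 4.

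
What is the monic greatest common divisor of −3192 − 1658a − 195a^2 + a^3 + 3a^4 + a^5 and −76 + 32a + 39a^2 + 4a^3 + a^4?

38 + 3a + a^2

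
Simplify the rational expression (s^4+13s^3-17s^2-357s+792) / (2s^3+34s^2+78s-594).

(s^2+5s-24)/(2s+18)

Euclidean algorithm in ℚ[s]:
  s^4+13s^3-17s^2-357s+792 = ((1/2)s-2)(2s^3+34s^2+78s-594) + (12s^2+96s-396)
  2s^3+34s^2+78s-594 = ((1/6)s+3/2)(12s^2+96s-396) + (0)
Last nonzero remainder: 12s^2+96s-396. Dividing through by 12 gives the monic gcd s^2+8s-33.
Cancel s^2+8s-33 from numerator and denominator to get the reduced form.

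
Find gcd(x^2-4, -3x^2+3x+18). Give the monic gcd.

x+2

Apply the Euclidean algorithm:
  x^2-4 = (-1/3)(-3x^2+3x+18) + (x+2)
  -3x^2+3x+18 = (-3x+9)(x+2) + (0)
The last nonzero remainder x+2 is already monic.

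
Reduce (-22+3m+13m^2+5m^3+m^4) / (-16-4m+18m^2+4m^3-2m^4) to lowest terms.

(-11-4m-m^2)/(-8-6m+2m^2)

By polynomial division,
  m^4+5m^3+13m^2+3m-22 = (-1/2)(-2m^4+4m^3+18m^2-4m-16) + (7m^3+22m^2+m-30)
  -2m^4+4m^3+18m^2-4m-16 = (-(2/7)m+72/49)(7m^3+22m^2+m-30) + (-(688/49)m^2-(688/49)m+1376/49)
  7m^3+22m^2+m-30 = (-(343/688)m-735/688)(-(688/49)m^2-(688/49)m+1376/49) + (0)
Last nonzero remainder: -(688/49)m^2-(688/49)m+1376/49. Dividing through by -688/49 gives the monic gcd m^2+m-2.
Cancel m^2+m-2 from numerator and denominator to get the reduced form.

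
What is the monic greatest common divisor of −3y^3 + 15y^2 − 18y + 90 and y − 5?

Repeated division with remainder:
  −3y^3 + 15y^2 − 18y + 90 = (−3y^2 − 18)(y − 5) + (0)
The last nonzero remainder y − 5 is already monic.

y − 5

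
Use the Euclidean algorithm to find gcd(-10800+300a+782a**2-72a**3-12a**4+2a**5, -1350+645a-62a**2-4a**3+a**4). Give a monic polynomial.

45-11a+a**2

By polynomial division,
  2a**5-12a**4-72a**3+782a**2+300a-10800 = (2a-4)(a**4-4a**3-62a**2+645a-1350) + (36a**3-756a**2+5580a-16200)
  a**4-4a**3-62a**2+645a-1350 = ((1/36)a+17/36)(36a**3-756a**2+5580a-16200) + (140a**2-1540a+6300)
  36a**3-756a**2+5580a-16200 = ((9/35)a-18/7)(140a**2-1540a+6300) + (0)
Last nonzero remainder: 140a**2-1540a+6300. Dividing through by 140 gives the monic gcd a**2-11a+45.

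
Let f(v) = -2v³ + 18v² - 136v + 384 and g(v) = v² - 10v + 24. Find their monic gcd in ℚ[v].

v - 4

By polynomial division,
  -2v³ + 18v² - 136v + 384 = (-2v - 2)(v² - 10v + 24) + (-108v + 432)
  v² - 10v + 24 = (-(1/108)v + 1/18)(-108v + 432) + (0)
Last nonzero remainder: -108v + 432. Dividing through by -108 gives the monic gcd v - 4.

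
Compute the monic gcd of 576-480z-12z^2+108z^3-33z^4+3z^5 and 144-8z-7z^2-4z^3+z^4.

Euclidean algorithm in ℚ[z]:
  3z^5-33z^4+108z^3-12z^2-480z+576 = (3z-21)(z^4-4z^3-7z^2-8z+144) + (45z^3-135z^2-1080z+3600)
  z^4-4z^3-7z^2-8z+144 = ((1/45)z-1/45)(45z^3-135z^2-1080z+3600) + (14z^2-112z+224)
  45z^3-135z^2-1080z+3600 = ((45/14)z+225/14)(14z^2-112z+224) + (0)
Last nonzero remainder: 14z^2-112z+224. Dividing through by 14 gives the monic gcd z^2-8z+16.

16-8z+z^2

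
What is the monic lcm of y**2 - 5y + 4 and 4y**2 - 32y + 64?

y**3 - 9y**2 + 24y - 16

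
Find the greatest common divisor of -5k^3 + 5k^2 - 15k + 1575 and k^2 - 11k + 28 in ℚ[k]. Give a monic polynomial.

Repeated division with remainder:
  -5k^3 + 5k^2 - 15k + 1575 = (-5k - 50)(k^2 - 11k + 28) + (-425k + 2975)
  k^2 - 11k + 28 = (-(1/425)k + 4/425)(-425k + 2975) + (0)
Last nonzero remainder: -425k + 2975. Dividing through by -425 gives the monic gcd k - 7.

k - 7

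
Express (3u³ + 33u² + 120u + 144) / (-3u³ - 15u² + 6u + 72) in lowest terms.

(-u - 4)/(u - 2)

Euclidean algorithm in ℚ[u]:
  3u³ + 33u² + 120u + 144 = (-1)(-3u³ - 15u² + 6u + 72) + (18u² + 126u + 216)
  -3u³ - 15u² + 6u + 72 = (-(1/6)u + 1/3)(18u² + 126u + 216) + (0)
Last nonzero remainder: 18u² + 126u + 216. Dividing through by 18 gives the monic gcd u² + 7u + 12.
Cancel u² + 7u + 12 from numerator and denominator to get the reduced form.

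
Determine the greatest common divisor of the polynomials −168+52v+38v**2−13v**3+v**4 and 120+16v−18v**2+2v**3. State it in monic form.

−12−4v+v**2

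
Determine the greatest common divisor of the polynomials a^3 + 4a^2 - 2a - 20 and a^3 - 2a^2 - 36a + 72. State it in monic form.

a - 2

Repeated division with remainder:
  a^3 + 4a^2 - 2a - 20 = (a^3 - 2a^2 - 36a + 72) + (6a^2 + 34a - 92)
  a^3 - 2a^2 - 36a + 72 = ((1/6)a - 23/18)(6a^2 + 34a - 92) + ((205/9)a - 410/9)
  6a^2 + 34a - 92 = ((54/205)a + 414/205)((205/9)a - 410/9) + (0)
Last nonzero remainder: (205/9)a - 410/9. Dividing through by 205/9 gives the monic gcd a - 2.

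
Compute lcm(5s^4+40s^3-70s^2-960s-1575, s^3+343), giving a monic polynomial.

Apply the Euclidean algorithm:
  5s^4+40s^3-70s^2-960s-1575 = (5s+40)(s^3+343) + (-70s^2-2675s-15295)
  s^3+343 = (-(1/70)s+107/196)(-70s^2-2675s-15295) + ((243399/196)s+243399/28)
  -70s^2-2675s-15295 = (-(13720/243399)s-428260/243399)((243399/196)s+243399/28) + (0)
Last nonzero remainder: (243399/196)s+243399/28. Dividing through by 243399/196 gives the monic gcd s+7.
Then lcm(f, g) = f·g / gcd(f, g); expanding and making the result monic gives the answer.

s^6+s^5-21s^4+298s^3+343s^2-7203s-15435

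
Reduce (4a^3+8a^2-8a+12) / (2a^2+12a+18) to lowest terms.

Repeated division with remainder:
  4a^3+8a^2-8a+12 = (2a-8)(2a^2+12a+18) + (52a+156)
  2a^2+12a+18 = ((1/26)a+3/26)(52a+156) + (0)
Last nonzero remainder: 52a+156. Dividing through by 52 gives the monic gcd a+3.
Cancel a+3 from numerator and denominator to get the reduced form.

(2a^2-2a+2)/(a+3)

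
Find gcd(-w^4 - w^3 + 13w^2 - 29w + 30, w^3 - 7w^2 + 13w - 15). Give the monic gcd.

Repeated division with remainder:
  -w^4 - w^3 + 13w^2 - 29w + 30 = (-w - 8)(w^3 - 7w^2 + 13w - 15) + (-30w^2 + 60w - 90)
  w^3 - 7w^2 + 13w - 15 = (-(1/30)w + 1/6)(-30w^2 + 60w - 90) + (0)
Last nonzero remainder: -30w^2 + 60w - 90. Dividing through by -30 gives the monic gcd w^2 - 2w + 3.

w^2 - 2w + 3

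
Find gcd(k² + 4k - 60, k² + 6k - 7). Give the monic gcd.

1

By polynomial division,
  k² + 4k - 60 = (k² + 6k - 7) + (-2k - 53)
  k² + 6k - 7 = (-(1/2)k + 41/4)(-2k - 53) + (2145/4)
  -2k - 53 = (-(8/2145)k - 212/2145)(2145/4) + (0)
The last nonzero remainder is the constant 2145/4, so the polynomials are coprime and gcd = 1.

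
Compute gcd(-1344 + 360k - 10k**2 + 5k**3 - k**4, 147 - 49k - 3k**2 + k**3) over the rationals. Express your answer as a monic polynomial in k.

-7 + k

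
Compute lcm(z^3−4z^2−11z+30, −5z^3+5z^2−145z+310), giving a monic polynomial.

z^5−3z^4+16z^3−105z^2−311z+930

By polynomial division,
  z^3−4z^2−11z+30 = (−1/5)(−5z^3+5z^2−145z+310) + (−3z^2−40z+92)
  −5z^3+5z^2−145z+310 = ((5/3)z−215/9)(−3z^2−40z+92) + (−(11285/9)z+22570/9)
  −3z^2−40z+92 = ((27/11285)z+414/11285)(−(11285/9)z+22570/9) + (0)
Last nonzero remainder: −(11285/9)z+22570/9. Dividing through by −11285/9 gives the monic gcd z−2.
Then lcm(f, g) = f·g / gcd(f, g); expanding and making the result monic gives the answer.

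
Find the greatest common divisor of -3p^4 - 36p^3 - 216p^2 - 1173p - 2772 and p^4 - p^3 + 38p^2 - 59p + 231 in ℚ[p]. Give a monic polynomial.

p^2 + p + 33

Euclidean algorithm in ℚ[p]:
  -3p^4 - 36p^3 - 216p^2 - 1173p - 2772 = (-3)(p^4 - p^3 + 38p^2 - 59p + 231) + (-39p^3 - 102p^2 - 1350p - 2079)
  p^4 - p^3 + 38p^2 - 59p + 231 = (-(1/39)p + 47/507)(-39p^3 - 102p^2 - 1350p - 2079) + ((2170/169)p^2 + (2170/169)p + 71610/169)
  -39p^3 - 102p^2 - 1350p - 2079 = (-(6591/2170)p - 1521/310)((2170/169)p^2 + (2170/169)p + 71610/169) + (0)
Last nonzero remainder: (2170/169)p^2 + (2170/169)p + 71610/169. Dividing through by 2170/169 gives the monic gcd p^2 + p + 33.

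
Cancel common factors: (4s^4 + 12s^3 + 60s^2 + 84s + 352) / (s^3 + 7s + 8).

(4s^2 + 16s + 44)/(s + 1)

Apply the Euclidean algorithm:
  4s^4 + 12s^3 + 60s^2 + 84s + 352 = (4s + 12)(s^3 + 7s + 8) + (32s^2 - 32s + 256)
  s^3 + 7s + 8 = ((1/32)s + 1/32)(32s^2 - 32s + 256) + (0)
Last nonzero remainder: 32s^2 - 32s + 256. Dividing through by 32 gives the monic gcd s^2 - s + 8.
Cancel s^2 - s + 8 from numerator and denominator to get the reduced form.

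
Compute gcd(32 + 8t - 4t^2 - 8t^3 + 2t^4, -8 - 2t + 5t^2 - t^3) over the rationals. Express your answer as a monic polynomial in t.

8 - 6t + t^2

Apply the Euclidean algorithm:
  2t^4 - 8t^3 - 4t^2 + 8t + 32 = (-2t - 2)(-t^3 + 5t^2 - 2t - 8) + (2t^2 - 12t + 16)
  -t^3 + 5t^2 - 2t - 8 = (-(1/2)t - 1/2)(2t^2 - 12t + 16) + (0)
Last nonzero remainder: 2t^2 - 12t + 16. Dividing through by 2 gives the monic gcd t^2 - 6t + 8.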